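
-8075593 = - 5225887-2849706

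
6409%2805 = 799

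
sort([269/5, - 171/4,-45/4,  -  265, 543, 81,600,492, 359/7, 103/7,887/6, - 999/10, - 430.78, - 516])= [-516, - 430.78,-265 ,  -  999/10,  -  171/4, - 45/4 , 103/7,359/7, 269/5, 81 , 887/6,492, 543, 600 ]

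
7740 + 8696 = 16436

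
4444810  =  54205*82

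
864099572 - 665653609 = 198445963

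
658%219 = 1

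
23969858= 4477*5354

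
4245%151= 17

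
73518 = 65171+8347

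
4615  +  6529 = 11144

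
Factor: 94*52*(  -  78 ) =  - 381264=- 2^4* 3^1*13^2*47^1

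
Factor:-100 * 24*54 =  - 129600 = -2^6*3^4*5^2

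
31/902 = 31/902 =0.03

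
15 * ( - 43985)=  -  659775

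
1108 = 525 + 583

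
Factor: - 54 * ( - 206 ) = 2^2*3^3*103^1 = 11124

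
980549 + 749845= 1730394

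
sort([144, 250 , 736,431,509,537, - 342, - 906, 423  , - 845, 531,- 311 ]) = [ -906, - 845, - 342, - 311, 144,250, 423,431,509 , 531, 537,736]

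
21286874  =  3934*5411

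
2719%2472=247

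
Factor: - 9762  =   - 2^1*3^1*1627^1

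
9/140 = 9/140 = 0.06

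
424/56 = 53/7  =  7.57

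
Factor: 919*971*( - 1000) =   -  2^3*5^3 * 919^1*971^1 = - 892349000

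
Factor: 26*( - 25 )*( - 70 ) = 45500 = 2^2 *5^3 * 7^1*13^1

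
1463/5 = 292 + 3/5 = 292.60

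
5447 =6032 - 585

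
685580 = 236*2905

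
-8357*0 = 0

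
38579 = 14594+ 23985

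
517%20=17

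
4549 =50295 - 45746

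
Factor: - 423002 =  - 2^1* 211501^1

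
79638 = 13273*6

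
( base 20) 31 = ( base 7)115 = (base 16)3d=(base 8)75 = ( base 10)61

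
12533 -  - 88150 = 100683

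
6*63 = 378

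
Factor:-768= - 2^8 * 3^1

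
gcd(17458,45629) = 1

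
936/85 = 936/85 = 11.01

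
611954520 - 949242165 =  - 337287645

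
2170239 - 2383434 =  - 213195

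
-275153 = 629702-904855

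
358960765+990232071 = 1349192836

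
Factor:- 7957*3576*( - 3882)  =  110459328624 = 2^4*3^2*73^1*109^1*149^1*647^1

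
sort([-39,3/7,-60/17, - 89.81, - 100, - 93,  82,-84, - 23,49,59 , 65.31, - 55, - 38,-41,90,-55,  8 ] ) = [ - 100,-93, - 89.81, - 84 ,-55, - 55, - 41, - 39, - 38, - 23, -60/17,3/7,8,  49 , 59,65.31,82,90 ]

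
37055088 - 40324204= - 3269116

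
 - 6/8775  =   - 2/2925 =- 0.00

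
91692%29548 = 3048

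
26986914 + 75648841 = 102635755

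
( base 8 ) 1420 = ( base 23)1b2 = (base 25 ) 169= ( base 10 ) 784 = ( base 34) N2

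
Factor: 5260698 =2^1*3^2*23^1*97^1*131^1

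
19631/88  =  223 + 7/88 = 223.08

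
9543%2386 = 2385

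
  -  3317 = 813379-816696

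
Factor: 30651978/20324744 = 215859/143132 = 2^ (  -  2 )*3^1 * 7^1*11^( - 1)*19^1 * 541^1*3253^ ( - 1 )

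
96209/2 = 48104+1/2 = 48104.50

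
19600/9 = 19600/9 =2177.78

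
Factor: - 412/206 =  - 2 = - 2^1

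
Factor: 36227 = 17^1*2131^1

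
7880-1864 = 6016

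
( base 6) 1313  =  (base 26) cl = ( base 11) 283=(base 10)333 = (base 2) 101001101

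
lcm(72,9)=72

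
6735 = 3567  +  3168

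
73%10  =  3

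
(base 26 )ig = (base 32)F4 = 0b111100100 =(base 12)344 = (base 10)484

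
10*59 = 590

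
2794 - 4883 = - 2089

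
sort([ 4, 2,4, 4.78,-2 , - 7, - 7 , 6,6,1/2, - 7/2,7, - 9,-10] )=[ - 10, - 9, - 7 , -7, - 7/2, - 2, 1/2,  2,  4,4,4.78, 6,6, 7] 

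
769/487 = 1+ 282/487 = 1.58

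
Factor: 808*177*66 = 9439056   =  2^4 * 3^2*11^1*59^1 * 101^1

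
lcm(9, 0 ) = 0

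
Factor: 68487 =3^1*37^1 * 617^1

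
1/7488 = 1/7488= 0.00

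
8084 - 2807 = 5277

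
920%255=155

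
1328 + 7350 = 8678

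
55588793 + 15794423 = 71383216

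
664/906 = 332/453  =  0.73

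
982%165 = 157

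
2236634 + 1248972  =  3485606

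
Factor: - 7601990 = -2^1 * 5^1 * 11^1*69109^1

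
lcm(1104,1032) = 47472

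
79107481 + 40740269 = 119847750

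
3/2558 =3/2558 =0.00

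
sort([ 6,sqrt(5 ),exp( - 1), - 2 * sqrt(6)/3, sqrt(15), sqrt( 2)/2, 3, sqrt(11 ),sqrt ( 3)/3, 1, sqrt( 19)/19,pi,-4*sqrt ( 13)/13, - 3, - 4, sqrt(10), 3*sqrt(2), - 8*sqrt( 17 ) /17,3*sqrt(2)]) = [ - 4, -3, - 8 * sqrt (17 )/17, - 2*sqrt( 6)/3, - 4*sqrt(13)/13,sqrt(19 )/19, exp( - 1), sqrt( 3 )/3,sqrt(2)/2, 1,  sqrt ( 5),3, pi, sqrt( 10), sqrt(11),sqrt(15 ),3 * sqrt(2 ), 3*sqrt ( 2 ), 6]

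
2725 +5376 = 8101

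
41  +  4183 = 4224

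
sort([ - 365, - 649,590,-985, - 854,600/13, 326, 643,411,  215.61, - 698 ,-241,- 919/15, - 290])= [ - 985, - 854, - 698, - 649,-365 , -290, - 241, - 919/15,600/13,215.61,326,411,  590,643 ] 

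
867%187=119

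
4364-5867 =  - 1503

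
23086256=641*36016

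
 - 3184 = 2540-5724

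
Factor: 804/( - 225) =-268/75 = -2^2 * 3^ ( - 1 )*5^( - 2 ) * 67^1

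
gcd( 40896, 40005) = 9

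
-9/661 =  - 9/661 = - 0.01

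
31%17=14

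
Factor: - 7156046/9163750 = -5^( - 4 )*19^1 * 7331^(-1 )*188317^1 = - 3578023/4581875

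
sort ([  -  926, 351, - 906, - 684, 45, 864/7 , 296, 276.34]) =[ - 926, - 906, - 684, 45,864/7, 276.34,296 , 351 ]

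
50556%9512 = 2996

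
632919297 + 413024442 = 1045943739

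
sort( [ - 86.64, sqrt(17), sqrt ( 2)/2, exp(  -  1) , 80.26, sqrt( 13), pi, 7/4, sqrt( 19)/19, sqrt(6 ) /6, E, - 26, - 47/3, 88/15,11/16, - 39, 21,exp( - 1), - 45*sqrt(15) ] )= [-45 * sqrt( 15 ), - 86.64 , - 39, - 26, - 47/3, sqrt(19 )/19 , exp( - 1),  exp(-1),sqrt(6)/6, 11/16,  sqrt( 2 )/2,7/4, E, pi,sqrt( 13), sqrt(17), 88/15, 21, 80.26 ]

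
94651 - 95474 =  - 823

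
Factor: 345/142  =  2^( - 1)*3^1*5^1*23^1 * 71^(  -  1)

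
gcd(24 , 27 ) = 3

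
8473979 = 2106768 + 6367211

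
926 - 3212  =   - 2286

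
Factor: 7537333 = 7537333^1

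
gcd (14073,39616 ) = 1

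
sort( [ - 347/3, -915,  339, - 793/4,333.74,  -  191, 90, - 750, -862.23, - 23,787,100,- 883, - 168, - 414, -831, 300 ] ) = [  -  915, -883, - 862.23,  -  831 ,-750, - 414, - 793/4,-191, - 168,  -  347/3,  -  23, 90 , 100,300,333.74, 339,787]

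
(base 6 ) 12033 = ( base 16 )6d5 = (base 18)573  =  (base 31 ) 1PD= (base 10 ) 1749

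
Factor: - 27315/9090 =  - 2^(  -  1)*101^ (-1 )*607^1 =-  607/202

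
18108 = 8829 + 9279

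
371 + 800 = 1171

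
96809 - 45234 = 51575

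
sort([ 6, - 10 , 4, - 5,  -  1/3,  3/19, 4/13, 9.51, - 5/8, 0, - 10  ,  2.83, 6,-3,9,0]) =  [  -  10, - 10, - 5,-3, - 5/8, - 1/3, 0,0, 3/19, 4/13, 2.83,  4, 6,6,  9,  9.51 ] 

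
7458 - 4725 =2733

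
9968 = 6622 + 3346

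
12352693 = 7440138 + 4912555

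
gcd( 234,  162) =18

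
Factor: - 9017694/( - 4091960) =4508847/2045980 = 2^( - 2 ) *3^2*5^( - 1 ) * 7^1 * 71569^1 * 102299^( - 1) 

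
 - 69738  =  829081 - 898819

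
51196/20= 12799/5= 2559.80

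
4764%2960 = 1804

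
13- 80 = -67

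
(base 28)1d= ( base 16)29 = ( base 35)16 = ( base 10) 41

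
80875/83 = 80875/83 = 974.40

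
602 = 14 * 43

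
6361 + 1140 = 7501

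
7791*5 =38955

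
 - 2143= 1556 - 3699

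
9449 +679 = 10128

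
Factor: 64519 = 7^1*13^1* 709^1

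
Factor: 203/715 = 5^(-1 ) * 7^1*11^( - 1 )*13^(- 1 )*29^1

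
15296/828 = 18 + 98/207 = 18.47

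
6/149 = 6/149 = 0.04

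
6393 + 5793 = 12186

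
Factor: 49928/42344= 67^(  -  1)*79^1 = 79/67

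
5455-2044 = 3411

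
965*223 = 215195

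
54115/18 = 54115/18 = 3006.39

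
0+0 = 0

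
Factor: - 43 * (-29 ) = 1247 = 29^1*43^1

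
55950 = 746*75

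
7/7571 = 7/7571  =  0.00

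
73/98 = 73/98 = 0.74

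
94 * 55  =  5170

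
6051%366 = 195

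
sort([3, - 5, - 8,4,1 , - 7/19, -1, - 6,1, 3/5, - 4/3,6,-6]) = [ - 8 ,-6, - 6, - 5 , - 4/3, - 1,- 7/19 , 3/5,1, 1, 3,4, 6 ] 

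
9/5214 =3/1738 = 0.00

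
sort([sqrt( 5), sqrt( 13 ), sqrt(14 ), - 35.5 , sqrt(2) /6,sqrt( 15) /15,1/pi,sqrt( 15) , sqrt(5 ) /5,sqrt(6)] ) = [ - 35.5,sqrt(2)/6,sqrt(15) /15, 1/pi, sqrt( 5)/5,sqrt(5),  sqrt(6),  sqrt(13 ),sqrt(14), sqrt( 15) ]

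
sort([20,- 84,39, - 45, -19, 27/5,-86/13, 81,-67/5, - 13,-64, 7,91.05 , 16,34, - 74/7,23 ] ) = [  -  84, - 64, - 45, - 19, - 67/5,-13,-74/7 ,-86/13 , 27/5, 7, 16 , 20,  23, 34, 39, 81, 91.05]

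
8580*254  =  2179320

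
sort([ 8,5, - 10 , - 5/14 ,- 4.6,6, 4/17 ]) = [ - 10,-4.6, - 5/14, 4/17 , 5, 6, 8]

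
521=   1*521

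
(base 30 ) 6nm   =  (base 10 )6112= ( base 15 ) 1C27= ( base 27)8AA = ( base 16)17e0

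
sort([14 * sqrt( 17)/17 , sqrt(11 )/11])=[sqrt(11) /11,14 * sqrt(17 ) /17 ]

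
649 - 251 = 398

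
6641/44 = 6641/44= 150.93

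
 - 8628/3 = -2876= - 2876.00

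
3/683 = 3/683 =0.00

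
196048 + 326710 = 522758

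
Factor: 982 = 2^1*491^1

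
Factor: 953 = 953^1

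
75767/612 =123 + 491/612 = 123.80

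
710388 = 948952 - 238564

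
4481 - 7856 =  - 3375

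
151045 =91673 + 59372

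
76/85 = 76/85= 0.89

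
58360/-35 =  - 11672/7 = - 1667.43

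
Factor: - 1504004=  - 2^2*376001^1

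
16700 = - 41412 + 58112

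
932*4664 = 4346848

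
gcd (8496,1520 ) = 16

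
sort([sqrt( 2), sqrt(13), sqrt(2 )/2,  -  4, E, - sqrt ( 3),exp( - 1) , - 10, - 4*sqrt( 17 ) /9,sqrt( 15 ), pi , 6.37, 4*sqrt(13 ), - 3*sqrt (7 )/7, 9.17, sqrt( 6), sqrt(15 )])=[ - 10,  -  4, - 4*sqrt( 17)/9, - sqrt ( 3), - 3 * sqrt( 7)/7,exp ( - 1 ),sqrt(2) /2, sqrt( 2), sqrt( 6 ) , E, pi , sqrt( 13), sqrt( 15), sqrt (15),6.37, 9.17, 4*sqrt(13)] 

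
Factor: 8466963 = 3^1 *71^1 * 127^1*313^1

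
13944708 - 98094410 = -84149702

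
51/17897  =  51/17897 = 0.00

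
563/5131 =563/5131 = 0.11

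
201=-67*( - 3 ) 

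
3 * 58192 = 174576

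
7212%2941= 1330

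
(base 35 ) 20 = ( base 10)70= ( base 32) 26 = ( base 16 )46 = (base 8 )106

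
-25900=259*(  -  100)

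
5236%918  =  646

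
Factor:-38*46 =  - 2^2*19^1*23^1 = - 1748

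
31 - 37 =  - 6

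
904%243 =175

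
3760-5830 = -2070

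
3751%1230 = 61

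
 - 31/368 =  - 1 + 337/368 = - 0.08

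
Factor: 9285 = 3^1 * 5^1*619^1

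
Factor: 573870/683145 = 814/969 = 2^1*3^( - 1 )*11^1*17^ (-1)*19^ ( - 1)*37^1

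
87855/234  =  375  +  35/78 = 375.45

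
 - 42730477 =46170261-88900738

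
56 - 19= 37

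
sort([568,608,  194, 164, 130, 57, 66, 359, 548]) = [ 57, 66,130,164, 194, 359,548, 568, 608 ] 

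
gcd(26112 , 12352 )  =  64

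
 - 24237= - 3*8079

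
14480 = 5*2896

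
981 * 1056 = 1035936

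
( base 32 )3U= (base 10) 126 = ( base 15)86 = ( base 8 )176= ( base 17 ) 77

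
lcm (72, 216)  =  216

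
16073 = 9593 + 6480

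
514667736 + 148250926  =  662918662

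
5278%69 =34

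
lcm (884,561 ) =29172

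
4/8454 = 2/4227=0.00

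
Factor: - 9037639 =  - 13^1*431^1* 1613^1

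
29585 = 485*61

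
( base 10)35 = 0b100011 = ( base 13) 29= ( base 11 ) 32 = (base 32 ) 13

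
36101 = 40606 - 4505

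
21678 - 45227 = -23549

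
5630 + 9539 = 15169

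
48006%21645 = 4716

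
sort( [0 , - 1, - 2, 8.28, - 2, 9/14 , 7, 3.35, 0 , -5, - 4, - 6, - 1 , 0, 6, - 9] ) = [ - 9,-6,-5, - 4 ,  -  2,  -  2, - 1, - 1,  0 , 0,0, 9/14, 3.35, 6 , 7, 8.28]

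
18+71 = 89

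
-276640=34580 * ( - 8)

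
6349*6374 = 40468526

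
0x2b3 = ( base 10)691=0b1010110011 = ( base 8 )1263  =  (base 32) lj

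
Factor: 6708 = 2^2*3^1 * 13^1*43^1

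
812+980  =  1792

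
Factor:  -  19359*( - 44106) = 2^1*3^5*239^1*7351^1 =853848054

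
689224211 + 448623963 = 1137848174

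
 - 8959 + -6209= - 15168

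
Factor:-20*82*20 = -32800 = - 2^5*5^2*41^1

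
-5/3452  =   - 1 + 3447/3452 = - 0.00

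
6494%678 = 392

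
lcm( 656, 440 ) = 36080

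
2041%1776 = 265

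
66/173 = 66/173  =  0.38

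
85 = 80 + 5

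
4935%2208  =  519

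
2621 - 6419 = - 3798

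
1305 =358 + 947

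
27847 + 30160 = 58007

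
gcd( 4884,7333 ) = 1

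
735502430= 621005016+114497414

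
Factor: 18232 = 2^3*43^1*53^1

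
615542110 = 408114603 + 207427507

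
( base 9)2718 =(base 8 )3772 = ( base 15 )912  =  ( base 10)2042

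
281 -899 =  - 618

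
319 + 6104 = 6423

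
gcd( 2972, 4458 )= 1486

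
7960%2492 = 484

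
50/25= 2=   2.00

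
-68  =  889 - 957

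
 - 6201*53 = -328653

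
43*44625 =1918875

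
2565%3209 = 2565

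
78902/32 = 2465 + 11/16 = 2465.69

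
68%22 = 2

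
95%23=3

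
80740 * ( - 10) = -807400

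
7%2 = 1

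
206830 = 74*2795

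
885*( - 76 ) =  - 67260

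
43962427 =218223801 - 174261374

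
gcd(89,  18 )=1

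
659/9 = 73 + 2/9 = 73.22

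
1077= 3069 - 1992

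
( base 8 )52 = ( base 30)1c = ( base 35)17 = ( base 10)42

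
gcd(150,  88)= 2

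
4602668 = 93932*49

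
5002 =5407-405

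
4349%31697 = 4349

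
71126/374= 190  +  3/17 = 190.18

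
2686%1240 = 206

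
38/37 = 1  +  1/37 = 1.03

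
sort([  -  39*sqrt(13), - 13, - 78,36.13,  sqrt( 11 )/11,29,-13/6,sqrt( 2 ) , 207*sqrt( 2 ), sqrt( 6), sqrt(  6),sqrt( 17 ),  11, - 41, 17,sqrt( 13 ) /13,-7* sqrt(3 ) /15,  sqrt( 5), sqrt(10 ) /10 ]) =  [ - 39*sqrt( 13), - 78,-41, - 13, - 13/6,-7*sqrt(3)/15, sqrt (13)/13 , sqrt( 11) /11, sqrt( 10 )/10, sqrt( 2 ),  sqrt( 5), sqrt( 6 ),sqrt (6 ),sqrt( 17), 11, 17, 29,36.13,207*sqrt( 2 )] 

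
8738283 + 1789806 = 10528089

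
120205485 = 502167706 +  - 381962221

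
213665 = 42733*5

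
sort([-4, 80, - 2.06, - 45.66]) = [- 45.66,  -  4, - 2.06,80]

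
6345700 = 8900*713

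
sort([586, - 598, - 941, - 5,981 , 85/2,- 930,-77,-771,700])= [-941,  -  930, -771, - 598,- 77,-5,85/2,586, 700,  981] 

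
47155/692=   68 + 99/692 = 68.14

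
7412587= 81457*91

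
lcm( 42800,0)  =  0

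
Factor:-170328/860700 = -94/475 = - 2^1 * 5^( - 2 )*19^(  -  1) * 47^1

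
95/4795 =19/959 = 0.02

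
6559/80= 81+79/80 = 81.99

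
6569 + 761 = 7330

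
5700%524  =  460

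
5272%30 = 22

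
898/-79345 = -898/79345 = - 0.01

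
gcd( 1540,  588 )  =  28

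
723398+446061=1169459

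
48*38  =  1824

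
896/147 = 6 + 2/21  =  6.10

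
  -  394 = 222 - 616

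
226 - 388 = -162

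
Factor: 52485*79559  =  3^1* 5^1*3499^1*79559^1=4175654115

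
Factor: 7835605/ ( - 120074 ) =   -  2^( - 1 )*5^1*47^1*33343^1*60037^(-1)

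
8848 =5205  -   - 3643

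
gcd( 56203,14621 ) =1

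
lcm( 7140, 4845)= 135660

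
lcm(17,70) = 1190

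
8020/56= 2005/14 = 143.21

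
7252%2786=1680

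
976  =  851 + 125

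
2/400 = 1/200 = 0.01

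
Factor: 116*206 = 2^3*29^1*103^1 = 23896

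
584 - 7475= -6891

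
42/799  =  42/799 =0.05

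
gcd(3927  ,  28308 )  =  21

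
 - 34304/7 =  - 4901 + 3/7 = -4900.57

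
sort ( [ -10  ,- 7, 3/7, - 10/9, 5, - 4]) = [ - 10, - 7, - 4, -10/9,3/7,5]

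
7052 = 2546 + 4506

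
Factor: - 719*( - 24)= 17256 =2^3*3^1*719^1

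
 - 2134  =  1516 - 3650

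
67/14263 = 67/14263   =  0.00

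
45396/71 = 639 + 27/71 = 639.38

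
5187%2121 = 945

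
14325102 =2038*7029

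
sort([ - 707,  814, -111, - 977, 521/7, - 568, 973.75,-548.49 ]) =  [-977,  -  707 , - 568, -548.49, - 111, 521/7, 814,  973.75]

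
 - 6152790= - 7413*830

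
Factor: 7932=2^2*3^1*661^1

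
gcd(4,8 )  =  4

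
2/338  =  1/169 = 0.01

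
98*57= 5586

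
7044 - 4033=3011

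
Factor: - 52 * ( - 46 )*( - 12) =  - 2^5*3^1 * 13^1*23^1 = - 28704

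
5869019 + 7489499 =13358518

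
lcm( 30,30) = 30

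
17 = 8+9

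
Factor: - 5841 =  - 3^2*11^1*59^1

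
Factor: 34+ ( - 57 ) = -23^1 = -23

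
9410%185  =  160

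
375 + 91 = 466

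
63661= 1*63661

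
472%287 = 185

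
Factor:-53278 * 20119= - 2^1*11^1*17^1 * 31^1*59^1*1567^1 = - 1071900082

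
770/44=17 + 1/2=17.50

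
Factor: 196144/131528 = 2^1*13^1*23^1*401^( - 1) = 598/401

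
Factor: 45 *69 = 3^3*5^1*23^1 = 3105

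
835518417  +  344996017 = 1180514434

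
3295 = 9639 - 6344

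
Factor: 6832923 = 3^1*2277641^1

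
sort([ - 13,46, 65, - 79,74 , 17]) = [ - 79, - 13,17, 46, 65, 74] 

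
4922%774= 278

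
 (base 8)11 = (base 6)13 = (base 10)9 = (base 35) 9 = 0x9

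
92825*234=21721050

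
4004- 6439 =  - 2435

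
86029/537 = 160 + 109/537= 160.20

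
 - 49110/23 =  - 49110/23 = - 2135.22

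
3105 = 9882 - 6777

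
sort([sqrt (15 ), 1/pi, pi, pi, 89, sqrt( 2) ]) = [1/pi, sqrt( 2 ),pi,pi , sqrt(15),89 ]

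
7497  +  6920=14417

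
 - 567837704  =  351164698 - 919002402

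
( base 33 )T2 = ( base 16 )3BF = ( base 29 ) 142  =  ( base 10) 959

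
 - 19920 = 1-19921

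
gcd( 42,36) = 6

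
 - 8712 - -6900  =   - 1812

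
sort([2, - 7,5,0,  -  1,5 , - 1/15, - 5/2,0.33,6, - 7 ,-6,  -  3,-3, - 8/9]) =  [-7, -7,  -  6,-3, - 3  , -5/2, - 1 , - 8/9 , - 1/15,0, 0.33, 2,  5,5, 6]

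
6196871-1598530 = 4598341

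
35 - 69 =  - 34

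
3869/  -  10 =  - 3869/10 =- 386.90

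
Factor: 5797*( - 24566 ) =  - 142409102 = - 2^1*11^1*17^1*31^1*71^1*173^1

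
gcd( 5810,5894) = 14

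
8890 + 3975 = 12865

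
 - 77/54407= -1 + 54330/54407 =- 0.00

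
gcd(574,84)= 14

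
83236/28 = 2972+5/7  =  2972.71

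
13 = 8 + 5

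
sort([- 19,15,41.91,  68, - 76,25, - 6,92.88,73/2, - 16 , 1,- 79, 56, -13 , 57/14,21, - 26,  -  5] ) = [-79, - 76,  -  26, - 19 ,-16, - 13, - 6,-5, 1,57/14,15 , 21,25, 73/2,41.91,56,  68,92.88]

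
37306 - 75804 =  - 38498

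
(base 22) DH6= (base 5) 203142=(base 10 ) 6672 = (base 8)15020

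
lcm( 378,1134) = 1134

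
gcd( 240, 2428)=4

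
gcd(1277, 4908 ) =1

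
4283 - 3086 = 1197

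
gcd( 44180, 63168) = 188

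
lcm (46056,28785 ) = 230280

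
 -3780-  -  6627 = 2847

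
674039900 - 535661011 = 138378889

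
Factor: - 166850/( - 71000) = 47/20=2^ ( -2) * 5^( - 1 )*47^1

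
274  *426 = 116724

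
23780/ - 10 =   -  2378 + 0/1=- 2378.00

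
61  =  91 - 30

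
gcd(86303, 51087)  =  1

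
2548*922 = 2349256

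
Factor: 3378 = 2^1*3^1*563^1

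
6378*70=446460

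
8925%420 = 105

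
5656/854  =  6 + 38/61=6.62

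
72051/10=7205  +  1/10  =  7205.10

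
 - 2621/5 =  - 2621/5 =-524.20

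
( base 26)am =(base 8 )432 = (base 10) 282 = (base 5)2112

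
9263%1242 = 569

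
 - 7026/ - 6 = 1171  +  0/1 = 1171.00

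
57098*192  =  10962816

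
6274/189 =33 + 37/189=33.20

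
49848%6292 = 5804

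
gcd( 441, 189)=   63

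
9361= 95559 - 86198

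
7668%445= 103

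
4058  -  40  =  4018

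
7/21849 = 7/21849 = 0.00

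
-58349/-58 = 1006 +1/58 = 1006.02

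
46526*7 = 325682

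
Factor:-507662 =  - 2^1*41^2*151^1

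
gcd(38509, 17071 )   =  397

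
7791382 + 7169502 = 14960884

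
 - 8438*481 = -4058678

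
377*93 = 35061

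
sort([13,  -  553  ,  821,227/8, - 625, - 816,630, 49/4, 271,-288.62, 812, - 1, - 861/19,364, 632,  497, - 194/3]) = [-816, - 625, - 553,  -  288.62,  -  194/3, - 861/19,- 1, 49/4, 13,227/8,271, 364, 497,630,632,  812,  821]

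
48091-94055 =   -  45964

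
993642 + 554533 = 1548175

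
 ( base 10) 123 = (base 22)5D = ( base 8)173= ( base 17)74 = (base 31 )3U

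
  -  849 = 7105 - 7954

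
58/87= 2/3 = 0.67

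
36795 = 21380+15415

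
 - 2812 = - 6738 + 3926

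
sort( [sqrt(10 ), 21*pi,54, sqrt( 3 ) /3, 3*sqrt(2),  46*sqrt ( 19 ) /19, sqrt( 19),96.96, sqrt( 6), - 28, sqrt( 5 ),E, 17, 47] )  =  [ - 28, sqrt( 3 ) /3 , sqrt( 5), sqrt ( 6),  E, sqrt(10 ), 3*sqrt (2 ), sqrt(19 ),46*sqrt (19)/19, 17, 47, 54, 21*pi, 96.96]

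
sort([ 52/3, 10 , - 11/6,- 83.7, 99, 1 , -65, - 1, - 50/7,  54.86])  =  [ - 83.7, - 65, - 50/7,-11/6, - 1, 1,10, 52/3 , 54.86,  99]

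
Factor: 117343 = 271^1 * 433^1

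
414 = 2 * 207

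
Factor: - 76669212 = - 2^2*3^1* 23^1  *  277787^1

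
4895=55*89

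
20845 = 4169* 5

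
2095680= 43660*48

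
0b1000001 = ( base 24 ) 2h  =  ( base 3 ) 2102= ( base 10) 65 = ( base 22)2l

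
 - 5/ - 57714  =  5/57714 = 0.00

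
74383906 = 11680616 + 62703290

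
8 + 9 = 17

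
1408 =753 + 655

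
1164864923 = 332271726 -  - 832593197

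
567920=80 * 7099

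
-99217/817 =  - 122 + 457/817 = -  121.44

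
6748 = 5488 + 1260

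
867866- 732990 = 134876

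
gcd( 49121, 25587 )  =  1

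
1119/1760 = 1119/1760 = 0.64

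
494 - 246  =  248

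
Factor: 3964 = 2^2*991^1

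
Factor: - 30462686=-2^1*107^1*283^1*503^1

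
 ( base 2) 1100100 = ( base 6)244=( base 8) 144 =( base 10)100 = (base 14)72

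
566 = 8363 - 7797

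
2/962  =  1/481 = 0.00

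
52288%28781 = 23507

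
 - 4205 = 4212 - 8417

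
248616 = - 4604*( - 54)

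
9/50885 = 9/50885 =0.00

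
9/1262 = 9/1262 = 0.01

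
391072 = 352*1111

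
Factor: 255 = 3^1*5^1*17^1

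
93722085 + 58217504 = 151939589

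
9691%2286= 547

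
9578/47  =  9578/47 = 203.79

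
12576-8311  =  4265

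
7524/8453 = 7524/8453= 0.89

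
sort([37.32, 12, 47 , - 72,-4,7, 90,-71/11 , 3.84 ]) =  [ - 72, - 71/11, - 4 , 3.84 , 7,12,37.32, 47,  90]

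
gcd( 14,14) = 14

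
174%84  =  6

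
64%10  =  4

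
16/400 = 1/25 = 0.04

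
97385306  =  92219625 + 5165681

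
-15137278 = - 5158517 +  - 9978761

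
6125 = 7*875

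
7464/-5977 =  - 7464/5977 = -1.25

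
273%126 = 21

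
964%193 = 192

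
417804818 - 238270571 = 179534247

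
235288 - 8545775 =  - 8310487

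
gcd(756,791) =7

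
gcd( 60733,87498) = 1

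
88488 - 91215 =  - 2727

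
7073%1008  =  17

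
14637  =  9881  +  4756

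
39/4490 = 39/4490 = 0.01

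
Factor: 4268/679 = 44/7=2^2*7^( - 1)* 11^1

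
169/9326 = 169/9326 = 0.02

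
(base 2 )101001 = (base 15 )2B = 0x29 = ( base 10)41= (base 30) 1b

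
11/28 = 11/28=0.39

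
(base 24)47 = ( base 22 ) 4F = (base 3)10211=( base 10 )103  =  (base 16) 67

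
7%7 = 0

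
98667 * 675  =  66600225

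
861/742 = 1 + 17/106 = 1.16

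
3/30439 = 3/30439 = 0.00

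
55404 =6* 9234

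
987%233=55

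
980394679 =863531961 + 116862718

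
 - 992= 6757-7749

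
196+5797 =5993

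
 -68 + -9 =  - 77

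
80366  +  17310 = 97676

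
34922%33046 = 1876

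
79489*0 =0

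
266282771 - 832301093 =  - 566018322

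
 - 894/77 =-12+30/77 = -11.61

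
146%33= 14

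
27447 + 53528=80975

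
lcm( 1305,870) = 2610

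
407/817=407/817 = 0.50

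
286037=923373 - 637336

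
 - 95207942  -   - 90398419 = - 4809523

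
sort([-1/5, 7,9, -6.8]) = [-6.8 ,-1/5 , 7,9 ]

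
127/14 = 127/14 = 9.07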